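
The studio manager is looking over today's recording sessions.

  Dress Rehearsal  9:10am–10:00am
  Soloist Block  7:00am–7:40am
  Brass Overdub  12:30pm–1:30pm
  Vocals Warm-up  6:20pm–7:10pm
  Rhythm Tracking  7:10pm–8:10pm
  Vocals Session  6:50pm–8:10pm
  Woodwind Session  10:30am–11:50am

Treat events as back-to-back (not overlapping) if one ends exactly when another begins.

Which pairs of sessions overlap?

Rhythm Tracking & Vocals Session, Vocals Session & Vocals Warm-up

Sorted by start: Soloist Block, Dress Rehearsal, Woodwind Session, Brass Overdub, Vocals Warm-up, Vocals Session, Rhythm Tracking.
Dress Rehearsal starts after Soloist Block ends, so Soloist Block has no further overlaps.
Woodwind Session starts after Dress Rehearsal ends, so Dress Rehearsal has no further overlaps.
Brass Overdub starts after Woodwind Session ends, so Woodwind Session has no further overlaps.
Vocals Warm-up starts after Brass Overdub ends, so Brass Overdub has no further overlaps.
Vocals Session starts before Vocals Warm-up ends → Vocals Warm-up and Vocals Session overlap.
Rhythm Tracking starts exactly when Vocals Warm-up ends (back-to-back, no overlap).
Rhythm Tracking starts before Vocals Session ends → Vocals Session and Rhythm Tracking overlap.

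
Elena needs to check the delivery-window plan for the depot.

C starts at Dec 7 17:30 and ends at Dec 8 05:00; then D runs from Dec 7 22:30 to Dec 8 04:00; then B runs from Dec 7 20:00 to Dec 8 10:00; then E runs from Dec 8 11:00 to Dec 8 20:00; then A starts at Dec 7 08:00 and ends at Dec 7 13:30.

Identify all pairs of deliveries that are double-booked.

B & C, B & D, C & D

Two intervals overlap when each starts before the other ends.
Sorted by start: A, C, B, D, E.
C starts after A ends, so nothing later overlaps A either.
B starts before C ends → C and B overlap.
D starts before C ends → C and D overlap.
E starts after C ends.
D starts before B ends → B and D overlap.
E starts after B ends.
E starts after D ends.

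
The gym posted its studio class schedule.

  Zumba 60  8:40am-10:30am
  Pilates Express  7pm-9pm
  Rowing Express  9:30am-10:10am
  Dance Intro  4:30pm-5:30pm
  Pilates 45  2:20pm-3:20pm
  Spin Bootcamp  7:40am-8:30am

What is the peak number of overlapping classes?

2

Sort all start/end points and keep a running count:
7:40am start Spin Bootcamp → 1
8:30am end Spin Bootcamp → 0
8:40am start Zumba 60 → 1
9:30am start Rowing Express → 2
10:10am end Rowing Express → 1
10:30am end Zumba 60 → 0
2:20pm start Pilates 45 → 1
3:20pm end Pilates 45 → 0
4:30pm start Dance Intro → 1
5:30pm end Dance Intro → 0
7pm start Pilates Express → 1
9pm end Pilates Express → 0
Peak is 2, at 9:30am (Rowing Express, Zumba 60).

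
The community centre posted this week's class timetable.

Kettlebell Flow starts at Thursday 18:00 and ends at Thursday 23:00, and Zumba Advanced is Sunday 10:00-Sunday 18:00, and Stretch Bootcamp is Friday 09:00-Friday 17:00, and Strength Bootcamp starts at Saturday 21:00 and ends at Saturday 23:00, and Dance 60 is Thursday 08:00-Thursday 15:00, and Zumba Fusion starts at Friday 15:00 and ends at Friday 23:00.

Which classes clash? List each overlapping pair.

Stretch Bootcamp & Zumba Fusion

Sorted by start: Dance 60, Kettlebell Flow, Stretch Bootcamp, Zumba Fusion, Strength Bootcamp, Zumba Advanced.
Kettlebell Flow starts after Dance 60 ends, so Dance 60 has no further overlaps.
Stretch Bootcamp starts after Kettlebell Flow ends, so Kettlebell Flow has no further overlaps.
Zumba Fusion starts before Stretch Bootcamp ends → Stretch Bootcamp and Zumba Fusion overlap.
Strength Bootcamp starts after Stretch Bootcamp ends, so Stretch Bootcamp has no further overlaps.
Strength Bootcamp starts after Zumba Fusion ends, so Zumba Fusion has no further overlaps.
Zumba Advanced starts after Strength Bootcamp ends.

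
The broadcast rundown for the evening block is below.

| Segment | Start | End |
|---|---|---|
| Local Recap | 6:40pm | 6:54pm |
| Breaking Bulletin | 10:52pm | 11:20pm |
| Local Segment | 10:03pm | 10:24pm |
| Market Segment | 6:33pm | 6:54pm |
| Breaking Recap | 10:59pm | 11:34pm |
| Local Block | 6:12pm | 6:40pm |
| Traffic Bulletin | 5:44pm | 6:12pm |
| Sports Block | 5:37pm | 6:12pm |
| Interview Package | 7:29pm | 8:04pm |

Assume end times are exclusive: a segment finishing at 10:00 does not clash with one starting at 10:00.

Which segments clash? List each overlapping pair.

Sorted by start: Sports Block, Traffic Bulletin, Local Block, Market Segment, Local Recap, Interview Package, Local Segment, Breaking Bulletin, Breaking Recap.
Traffic Bulletin starts before Sports Block ends → Sports Block and Traffic Bulletin overlap.
Local Block starts exactly when Sports Block ends (back-to-back, no overlap), so nothing later overlaps Sports Block either.
Local Block starts exactly when Traffic Bulletin ends (back-to-back, no overlap), so nothing later overlaps Traffic Bulletin either.
Market Segment starts before Local Block ends → Local Block and Market Segment overlap.
Local Recap starts exactly when Local Block ends (back-to-back, no overlap), so nothing later overlaps Local Block either.
Local Recap starts before Market Segment ends → Market Segment and Local Recap overlap.
Interview Package starts after Market Segment ends, so nothing later overlaps Market Segment either.
Interview Package starts after Local Recap ends, so nothing later overlaps Local Recap either.
Local Segment starts after Interview Package ends, so nothing later overlaps Interview Package either.
Breaking Bulletin starts after Local Segment ends, so nothing later overlaps Local Segment either.
Breaking Recap starts before Breaking Bulletin ends → Breaking Bulletin and Breaking Recap overlap.

Breaking Bulletin & Breaking Recap, Local Block & Market Segment, Local Recap & Market Segment, Sports Block & Traffic Bulletin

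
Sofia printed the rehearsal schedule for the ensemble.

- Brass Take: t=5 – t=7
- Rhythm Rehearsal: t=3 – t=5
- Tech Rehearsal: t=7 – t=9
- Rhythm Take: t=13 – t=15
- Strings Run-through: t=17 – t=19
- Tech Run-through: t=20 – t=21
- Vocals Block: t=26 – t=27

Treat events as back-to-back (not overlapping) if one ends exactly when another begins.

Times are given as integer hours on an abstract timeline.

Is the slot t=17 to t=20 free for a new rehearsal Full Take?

No — it overlaps Strings Run-through

Rhythm Rehearsal: ends t=5 at or before Full Take starts t=17 → clear.
Brass Take: ends t=7 at or before Full Take starts t=17 → clear.
Tech Rehearsal: ends t=9 at or before Full Take starts t=17 → clear.
Rhythm Take: ends t=15 at or before Full Take starts t=17 → clear.
Strings Run-through: starts t=17 before Full Take ends t=20, and ends t=19 after Full Take starts t=17 → overlap.
Tech Run-through: starts t=20 at or after Full Take ends t=20 → clear.
Vocals Block: starts t=26 at or after Full Take ends t=20 → clear.
Full Take overlaps Strings Run-through.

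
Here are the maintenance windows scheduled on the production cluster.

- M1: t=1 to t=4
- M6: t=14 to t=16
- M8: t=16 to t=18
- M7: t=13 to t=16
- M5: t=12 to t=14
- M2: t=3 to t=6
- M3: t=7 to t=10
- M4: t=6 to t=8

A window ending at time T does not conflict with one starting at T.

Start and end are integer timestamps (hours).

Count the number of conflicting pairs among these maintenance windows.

4

Two intervals overlap when each starts before the other ends.
Sorted by start: M1, M2, M4, M3, M5, M7, M6, M8.
M2 starts before M1 ends → M1 and M2 overlap.
M4 starts after M1 ends — done with M1.
M4 starts exactly when M2 ends (back-to-back, no overlap) — done with M2.
M3 starts before M4 ends → M4 and M3 overlap.
M5 starts after M4 ends — done with M4.
M5 starts after M3 ends — done with M3.
M7 starts before M5 ends → M5 and M7 overlap.
M6 starts exactly when M5 ends (back-to-back, no overlap) — done with M5.
M6 starts before M7 ends → M7 and M6 overlap.
M8 starts exactly when M7 ends (back-to-back, no overlap).
M8 starts exactly when M6 ends (back-to-back, no overlap).
Overlapping pairs: M1 & M2, M3 & M4, M5 & M7, M6 & M7 — 4 in total.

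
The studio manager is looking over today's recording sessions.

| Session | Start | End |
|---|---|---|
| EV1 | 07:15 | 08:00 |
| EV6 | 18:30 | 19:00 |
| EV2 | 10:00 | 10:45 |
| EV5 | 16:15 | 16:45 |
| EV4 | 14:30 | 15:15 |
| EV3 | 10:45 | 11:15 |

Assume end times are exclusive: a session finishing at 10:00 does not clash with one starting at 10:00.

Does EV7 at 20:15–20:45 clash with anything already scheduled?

No — it doesn't clash with anything

EV1: ends 08:00 at or before EV7 starts 20:15 → clear.
EV2: ends 10:45 at or before EV7 starts 20:15 → clear.
EV3: ends 11:15 at or before EV7 starts 20:15 → clear.
EV4: ends 15:15 at or before EV7 starts 20:15 → clear.
EV5: ends 16:45 at or before EV7 starts 20:15 → clear.
EV6: ends 19:00 at or before EV7 starts 20:15 → clear.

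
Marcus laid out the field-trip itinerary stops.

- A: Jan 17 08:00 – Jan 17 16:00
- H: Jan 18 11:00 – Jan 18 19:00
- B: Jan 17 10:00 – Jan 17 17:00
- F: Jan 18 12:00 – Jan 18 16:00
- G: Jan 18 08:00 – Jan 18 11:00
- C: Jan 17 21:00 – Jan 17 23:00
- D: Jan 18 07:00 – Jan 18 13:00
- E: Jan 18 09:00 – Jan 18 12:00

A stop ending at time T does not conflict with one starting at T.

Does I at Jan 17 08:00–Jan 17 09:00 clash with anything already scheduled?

A: starts Jan 17 08:00 before I ends Jan 17 09:00, and ends Jan 17 16:00 after I starts Jan 17 08:00 → overlap.
B: starts Jan 17 10:00 at or after I ends Jan 17 09:00 → clear.
C: starts Jan 17 21:00 at or after I ends Jan 17 09:00 → clear.
D: starts Jan 18 07:00 at or after I ends Jan 17 09:00 → clear.
G: starts Jan 18 08:00 at or after I ends Jan 17 09:00 → clear.
E: starts Jan 18 09:00 at or after I ends Jan 17 09:00 → clear.
H: starts Jan 18 11:00 at or after I ends Jan 17 09:00 → clear.
F: starts Jan 18 12:00 at or after I ends Jan 17 09:00 → clear.
I overlaps A.

Yes — it overlaps A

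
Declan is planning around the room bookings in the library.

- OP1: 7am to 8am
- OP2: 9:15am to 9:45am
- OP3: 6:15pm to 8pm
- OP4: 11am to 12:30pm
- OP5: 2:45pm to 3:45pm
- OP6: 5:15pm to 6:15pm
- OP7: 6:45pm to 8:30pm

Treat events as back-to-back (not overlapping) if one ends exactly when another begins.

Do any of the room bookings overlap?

Yes

Sorted by start: OP1, OP2, OP4, OP5, OP6, OP3, OP7.
OP2 starts after OP1 ends — done with OP1.
OP4 starts after OP2 ends — done with OP2.
OP5 starts after OP4 ends — done with OP4.
OP6 starts after OP5 ends — done with OP5.
OP3 starts exactly when OP6 ends (back-to-back, no overlap) — done with OP6.
OP7 starts before OP3 ends → OP3 and OP7 overlap.
That's a conflict, so the schedule is not conflict-free.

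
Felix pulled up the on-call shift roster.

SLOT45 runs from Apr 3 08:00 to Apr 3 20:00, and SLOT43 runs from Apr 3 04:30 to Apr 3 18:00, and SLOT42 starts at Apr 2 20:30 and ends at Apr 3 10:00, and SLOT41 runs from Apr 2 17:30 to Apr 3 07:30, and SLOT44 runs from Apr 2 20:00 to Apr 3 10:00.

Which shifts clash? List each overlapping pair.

SLOT41 & SLOT42, SLOT41 & SLOT43, SLOT41 & SLOT44, SLOT42 & SLOT43, SLOT42 & SLOT44, SLOT42 & SLOT45, SLOT43 & SLOT44, SLOT43 & SLOT45, SLOT44 & SLOT45

Sorted by start: SLOT41, SLOT44, SLOT42, SLOT43, SLOT45.
SLOT44 starts before SLOT41 ends → SLOT41 and SLOT44 overlap.
SLOT42 starts before SLOT41 ends → SLOT41 and SLOT42 overlap.
SLOT43 starts before SLOT41 ends → SLOT41 and SLOT43 overlap.
SLOT45 starts after SLOT41 ends.
SLOT42 starts before SLOT44 ends → SLOT44 and SLOT42 overlap.
SLOT43 starts before SLOT44 ends → SLOT44 and SLOT43 overlap.
SLOT45 starts before SLOT44 ends → SLOT44 and SLOT45 overlap.
SLOT43 starts before SLOT42 ends → SLOT42 and SLOT43 overlap.
SLOT45 starts before SLOT42 ends → SLOT42 and SLOT45 overlap.
SLOT45 starts before SLOT43 ends → SLOT43 and SLOT45 overlap.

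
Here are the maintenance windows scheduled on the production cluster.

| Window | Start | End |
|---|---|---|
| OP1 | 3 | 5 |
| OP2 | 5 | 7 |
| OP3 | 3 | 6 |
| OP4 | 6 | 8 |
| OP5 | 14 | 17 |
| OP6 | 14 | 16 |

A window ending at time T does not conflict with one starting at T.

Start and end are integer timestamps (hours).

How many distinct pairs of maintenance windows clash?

Sorted by start: OP1, OP3, OP2, OP4, OP5, OP6.
OP3 starts before OP1 ends → OP1 and OP3 overlap.
OP2 starts exactly when OP1 ends (back-to-back, no overlap) — done with OP1.
OP2 starts before OP3 ends → OP3 and OP2 overlap.
OP4 starts exactly when OP3 ends (back-to-back, no overlap) — done with OP3.
OP4 starts before OP2 ends → OP2 and OP4 overlap.
OP5 starts after OP2 ends — done with OP2.
OP5 starts after OP4 ends — done with OP4.
OP6 starts before OP5 ends → OP5 and OP6 overlap.
Overlapping pairs: OP1 & OP3, OP2 & OP3, OP2 & OP4, OP5 & OP6 — 4 in total.

4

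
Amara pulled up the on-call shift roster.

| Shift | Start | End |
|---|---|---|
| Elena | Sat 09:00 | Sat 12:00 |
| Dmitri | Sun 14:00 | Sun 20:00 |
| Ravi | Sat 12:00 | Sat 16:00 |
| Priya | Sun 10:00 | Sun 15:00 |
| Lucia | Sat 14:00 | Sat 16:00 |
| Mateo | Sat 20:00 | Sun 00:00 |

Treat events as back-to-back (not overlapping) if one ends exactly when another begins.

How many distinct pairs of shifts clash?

2

Sorted by start: Elena, Ravi, Lucia, Mateo, Priya, Dmitri.
Ravi starts exactly when Elena ends (back-to-back, no overlap); Elena is clear from here.
Lucia starts before Ravi ends → Ravi and Lucia overlap.
Mateo starts after Ravi ends; Ravi is clear from here.
Mateo starts after Lucia ends; Lucia is clear from here.
Priya starts after Mateo ends; Mateo is clear from here.
Dmitri starts before Priya ends → Priya and Dmitri overlap.
Overlapping pairs: Dmitri & Priya, Lucia & Ravi — 2 in total.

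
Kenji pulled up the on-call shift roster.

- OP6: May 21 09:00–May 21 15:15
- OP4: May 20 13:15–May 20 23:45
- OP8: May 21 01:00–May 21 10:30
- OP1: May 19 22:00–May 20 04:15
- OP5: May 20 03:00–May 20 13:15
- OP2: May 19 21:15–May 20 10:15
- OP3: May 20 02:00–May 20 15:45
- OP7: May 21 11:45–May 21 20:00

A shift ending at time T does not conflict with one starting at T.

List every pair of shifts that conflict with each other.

OP1 & OP2, OP1 & OP3, OP1 & OP5, OP2 & OP3, OP2 & OP5, OP3 & OP4, OP3 & OP5, OP6 & OP7, OP6 & OP8

Sorted by start: OP2, OP1, OP3, OP5, OP4, OP8, OP6, OP7.
OP1 starts before OP2 ends → OP2 and OP1 overlap.
OP3 starts before OP2 ends → OP2 and OP3 overlap.
OP5 starts before OP2 ends → OP2 and OP5 overlap.
OP4 starts after OP2 ends; OP2 is clear from here.
OP3 starts before OP1 ends → OP1 and OP3 overlap.
OP5 starts before OP1 ends → OP1 and OP5 overlap.
OP4 starts after OP1 ends; OP1 is clear from here.
OP5 starts before OP3 ends → OP3 and OP5 overlap.
OP4 starts before OP3 ends → OP3 and OP4 overlap.
OP8 starts after OP3 ends; OP3 is clear from here.
OP4 starts exactly when OP5 ends (back-to-back, no overlap); OP5 is clear from here.
OP8 starts after OP4 ends; OP4 is clear from here.
OP6 starts before OP8 ends → OP8 and OP6 overlap.
OP7 starts after OP8 ends.
OP7 starts before OP6 ends → OP6 and OP7 overlap.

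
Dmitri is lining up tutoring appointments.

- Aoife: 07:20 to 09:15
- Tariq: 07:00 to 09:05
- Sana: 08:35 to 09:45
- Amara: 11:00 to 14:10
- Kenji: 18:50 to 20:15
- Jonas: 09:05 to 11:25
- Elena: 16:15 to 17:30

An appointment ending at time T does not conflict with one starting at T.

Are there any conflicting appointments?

Yes

Check each pair: they overlap iff neither finishes before the other starts.
Sorted by start: Tariq, Aoife, Sana, Jonas, Amara, Elena, Kenji.
Aoife starts before Tariq ends → Tariq and Aoife overlap.
That's a conflict, so the schedule is not conflict-free.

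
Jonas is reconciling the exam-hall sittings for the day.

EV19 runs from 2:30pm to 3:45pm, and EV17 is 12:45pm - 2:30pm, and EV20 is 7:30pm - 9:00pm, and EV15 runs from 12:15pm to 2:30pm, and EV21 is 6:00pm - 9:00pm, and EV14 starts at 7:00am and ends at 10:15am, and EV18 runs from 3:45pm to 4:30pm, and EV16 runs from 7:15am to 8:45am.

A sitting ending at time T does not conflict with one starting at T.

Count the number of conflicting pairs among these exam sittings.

Check each pair: they overlap iff neither finishes before the other starts.
Sorted by start: EV14, EV16, EV15, EV17, EV19, EV18, EV21, EV20.
EV16 starts before EV14 ends → EV14 and EV16 overlap.
EV15 starts after EV14 ends — done with EV14.
EV15 starts after EV16 ends — done with EV16.
EV17 starts before EV15 ends → EV15 and EV17 overlap.
EV19 starts exactly when EV15 ends (back-to-back, no overlap) — done with EV15.
EV19 starts exactly when EV17 ends (back-to-back, no overlap) — done with EV17.
EV18 starts exactly when EV19 ends (back-to-back, no overlap) — done with EV19.
EV21 starts after EV18 ends — done with EV18.
EV20 starts before EV21 ends → EV21 and EV20 overlap.
Overlapping pairs: EV14 & EV16, EV15 & EV17, EV20 & EV21 — 3 in total.

3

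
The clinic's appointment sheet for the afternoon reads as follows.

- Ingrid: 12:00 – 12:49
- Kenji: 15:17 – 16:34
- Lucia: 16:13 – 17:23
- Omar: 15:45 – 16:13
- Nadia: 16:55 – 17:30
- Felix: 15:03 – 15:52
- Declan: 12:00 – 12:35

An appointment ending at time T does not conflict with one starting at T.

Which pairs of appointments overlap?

Declan & Ingrid, Felix & Kenji, Felix & Omar, Kenji & Lucia, Kenji & Omar, Lucia & Nadia

Two intervals overlap when each starts before the other ends.
Sorted by start: Declan, Ingrid, Felix, Kenji, Omar, Lucia, Nadia.
Ingrid starts before Declan ends → Declan and Ingrid overlap.
Felix starts after Declan ends; Declan is clear from here.
Felix starts after Ingrid ends; Ingrid is clear from here.
Kenji starts before Felix ends → Felix and Kenji overlap.
Omar starts before Felix ends → Felix and Omar overlap.
Lucia starts after Felix ends; Felix is clear from here.
Omar starts before Kenji ends → Kenji and Omar overlap.
Lucia starts before Kenji ends → Kenji and Lucia overlap.
Nadia starts after Kenji ends.
Lucia starts exactly when Omar ends (back-to-back, no overlap); Omar is clear from here.
Nadia starts before Lucia ends → Lucia and Nadia overlap.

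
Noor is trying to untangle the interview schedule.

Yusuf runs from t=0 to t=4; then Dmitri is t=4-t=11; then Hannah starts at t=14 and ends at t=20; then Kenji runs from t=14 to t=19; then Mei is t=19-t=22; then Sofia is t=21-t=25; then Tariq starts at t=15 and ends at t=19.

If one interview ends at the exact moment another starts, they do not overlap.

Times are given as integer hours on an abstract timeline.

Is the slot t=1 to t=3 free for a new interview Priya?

Yusuf: starts t=0 before Priya ends t=3, and ends t=4 after Priya starts t=1 → overlap.
Dmitri: starts t=4 at or after Priya ends t=3 → clear.
Hannah: starts t=14 at or after Priya ends t=3 → clear.
Kenji: starts t=14 at or after Priya ends t=3 → clear.
Tariq: starts t=15 at or after Priya ends t=3 → clear.
Mei: starts t=19 at or after Priya ends t=3 → clear.
Sofia: starts t=21 at or after Priya ends t=3 → clear.
Priya overlaps Yusuf.

No — it overlaps Yusuf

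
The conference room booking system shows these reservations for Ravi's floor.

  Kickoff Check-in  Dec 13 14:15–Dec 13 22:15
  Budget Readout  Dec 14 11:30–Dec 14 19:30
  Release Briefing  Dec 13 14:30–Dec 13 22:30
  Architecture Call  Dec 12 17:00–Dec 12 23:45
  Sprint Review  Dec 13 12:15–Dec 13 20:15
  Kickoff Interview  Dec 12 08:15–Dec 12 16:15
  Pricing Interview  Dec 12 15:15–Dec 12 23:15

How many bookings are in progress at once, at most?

Walk through starts and ends in time order (an end at T is processed before a start at T):
Dec 12 08:15 start Kickoff Interview → 1
Dec 12 15:15 start Pricing Interview → 2
Dec 12 16:15 end Kickoff Interview → 1
Dec 12 17:00 start Architecture Call → 2
Dec 12 23:15 end Pricing Interview → 1
Dec 12 23:45 end Architecture Call → 0
Dec 13 12:15 start Sprint Review → 1
Dec 13 14:15 start Kickoff Check-in → 2
Dec 13 14:30 start Release Briefing → 3
Dec 13 20:15 end Sprint Review → 2
Dec 13 22:15 end Kickoff Check-in → 1
Dec 13 22:30 end Release Briefing → 0
Dec 14 11:30 start Budget Readout → 1
Dec 14 19:30 end Budget Readout → 0
Peak is 3, at Dec 13 14:30 (Kickoff Check-in, Release Briefing, Sprint Review).

3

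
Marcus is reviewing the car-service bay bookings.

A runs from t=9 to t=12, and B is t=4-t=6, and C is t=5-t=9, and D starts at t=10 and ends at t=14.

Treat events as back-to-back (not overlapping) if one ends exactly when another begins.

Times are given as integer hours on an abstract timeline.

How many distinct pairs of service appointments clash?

Sorted by start: B, C, A, D.
C starts before B ends → B and C overlap.
A starts after B ends — done with B.
A starts exactly when C ends (back-to-back, no overlap) — done with C.
D starts before A ends → A and D overlap.
Overlapping pairs: A & D, B & C — 2 in total.

2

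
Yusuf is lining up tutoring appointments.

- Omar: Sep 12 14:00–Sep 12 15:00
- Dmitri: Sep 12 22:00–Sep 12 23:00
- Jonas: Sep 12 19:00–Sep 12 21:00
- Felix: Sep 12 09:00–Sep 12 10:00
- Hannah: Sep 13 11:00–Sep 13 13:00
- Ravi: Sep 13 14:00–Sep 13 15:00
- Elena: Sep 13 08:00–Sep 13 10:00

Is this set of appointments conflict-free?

Two intervals overlap when each starts before the other ends.
Sorted by start: Felix, Omar, Jonas, Dmitri, Elena, Hannah, Ravi.
Omar starts after Felix ends — done with Felix.
Jonas starts after Omar ends — done with Omar.
Dmitri starts after Jonas ends — done with Jonas.
Elena starts after Dmitri ends — done with Dmitri.
Hannah starts after Elena ends — done with Elena.
Ravi starts after Hannah ends.
Every pair is clear; the schedule has no overlaps.

Yes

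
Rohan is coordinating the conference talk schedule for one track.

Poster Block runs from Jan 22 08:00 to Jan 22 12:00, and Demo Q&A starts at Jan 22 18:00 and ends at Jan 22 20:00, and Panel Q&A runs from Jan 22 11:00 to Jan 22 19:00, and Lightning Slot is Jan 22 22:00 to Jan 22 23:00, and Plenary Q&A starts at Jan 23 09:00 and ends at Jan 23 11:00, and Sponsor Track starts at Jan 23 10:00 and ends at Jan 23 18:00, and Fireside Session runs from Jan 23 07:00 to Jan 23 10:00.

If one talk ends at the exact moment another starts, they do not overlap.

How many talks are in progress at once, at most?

2

Sweep the timeline, counting +1 at each start and −1 at each end (ends before starts at a tie):
Jan 22 08:00 start Poster Block → 1
Jan 22 11:00 start Panel Q&A → 2
Jan 22 12:00 end Poster Block → 1
Jan 22 18:00 start Demo Q&A → 2
Jan 22 19:00 end Panel Q&A → 1
Jan 22 20:00 end Demo Q&A → 0
Jan 22 22:00 start Lightning Slot → 1
Jan 22 23:00 end Lightning Slot → 0
Jan 23 07:00 start Fireside Session → 1
Jan 23 09:00 start Plenary Q&A → 2
Jan 23 10:00 end Fireside Session → 1
Jan 23 10:00 start Sponsor Track → 2
Jan 23 11:00 end Plenary Q&A → 1
Jan 23 18:00 end Sponsor Track → 0
Peak is 2, at Jan 22 11:00 (Panel Q&A, Poster Block).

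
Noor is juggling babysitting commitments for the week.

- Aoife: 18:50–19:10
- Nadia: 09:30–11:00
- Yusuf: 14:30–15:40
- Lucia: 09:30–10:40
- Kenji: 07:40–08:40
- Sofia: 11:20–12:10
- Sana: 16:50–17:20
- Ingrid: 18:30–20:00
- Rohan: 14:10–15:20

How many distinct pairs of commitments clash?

3

Check each pair: they overlap iff neither finishes before the other starts.
Sorted by start: Kenji, Nadia, Lucia, Sofia, Rohan, Yusuf, Sana, Ingrid, Aoife.
Nadia starts after Kenji ends; Kenji is clear from here.
Lucia starts before Nadia ends → Nadia and Lucia overlap.
Sofia starts after Nadia ends; Nadia is clear from here.
Sofia starts after Lucia ends; Lucia is clear from here.
Rohan starts after Sofia ends; Sofia is clear from here.
Yusuf starts before Rohan ends → Rohan and Yusuf overlap.
Sana starts after Rohan ends; Rohan is clear from here.
Sana starts after Yusuf ends; Yusuf is clear from here.
Ingrid starts after Sana ends; Sana is clear from here.
Aoife starts before Ingrid ends → Ingrid and Aoife overlap.
Overlapping pairs: Aoife & Ingrid, Lucia & Nadia, Rohan & Yusuf — 3 in total.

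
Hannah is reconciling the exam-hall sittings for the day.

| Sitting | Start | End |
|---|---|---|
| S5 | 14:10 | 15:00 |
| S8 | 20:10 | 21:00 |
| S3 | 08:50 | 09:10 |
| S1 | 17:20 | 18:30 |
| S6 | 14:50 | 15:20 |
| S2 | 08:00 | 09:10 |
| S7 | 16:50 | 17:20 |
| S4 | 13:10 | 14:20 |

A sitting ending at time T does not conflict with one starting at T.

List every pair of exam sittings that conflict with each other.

S2 & S3, S4 & S5, S5 & S6

Sorted by start: S2, S3, S4, S5, S6, S7, S1, S8.
S3 starts before S2 ends → S2 and S3 overlap.
S4 starts after S2 ends, so nothing later overlaps S2 either.
S4 starts after S3 ends, so nothing later overlaps S3 either.
S5 starts before S4 ends → S4 and S5 overlap.
S6 starts after S4 ends, so nothing later overlaps S4 either.
S6 starts before S5 ends → S5 and S6 overlap.
S7 starts after S5 ends, so nothing later overlaps S5 either.
S7 starts after S6 ends, so nothing later overlaps S6 either.
S1 starts exactly when S7 ends (back-to-back, no overlap), so nothing later overlaps S7 either.
S8 starts after S1 ends.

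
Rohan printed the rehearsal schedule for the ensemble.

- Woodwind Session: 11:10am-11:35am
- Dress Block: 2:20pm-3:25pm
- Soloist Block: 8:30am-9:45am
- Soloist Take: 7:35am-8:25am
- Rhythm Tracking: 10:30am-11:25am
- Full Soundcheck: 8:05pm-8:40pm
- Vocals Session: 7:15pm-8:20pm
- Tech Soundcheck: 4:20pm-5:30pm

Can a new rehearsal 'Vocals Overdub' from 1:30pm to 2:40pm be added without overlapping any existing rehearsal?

No — it overlaps Dress Block

Soloist Take: ends 8:25am at or before Vocals Overdub starts 1:30pm → clear.
Soloist Block: ends 9:45am at or before Vocals Overdub starts 1:30pm → clear.
Rhythm Tracking: ends 11:25am at or before Vocals Overdub starts 1:30pm → clear.
Woodwind Session: ends 11:35am at or before Vocals Overdub starts 1:30pm → clear.
Dress Block: starts 2:20pm before Vocals Overdub ends 2:40pm, and ends 3:25pm after Vocals Overdub starts 1:30pm → overlap.
Tech Soundcheck: starts 4:20pm at or after Vocals Overdub ends 2:40pm → clear.
Vocals Session: starts 7:15pm at or after Vocals Overdub ends 2:40pm → clear.
Full Soundcheck: starts 8:05pm at or after Vocals Overdub ends 2:40pm → clear.
Vocals Overdub overlaps Dress Block.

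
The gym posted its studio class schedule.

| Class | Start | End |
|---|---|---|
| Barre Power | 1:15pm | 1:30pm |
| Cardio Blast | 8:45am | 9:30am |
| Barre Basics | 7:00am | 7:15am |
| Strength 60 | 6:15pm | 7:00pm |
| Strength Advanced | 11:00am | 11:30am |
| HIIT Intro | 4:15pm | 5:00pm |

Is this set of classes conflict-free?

Yes

Sorted by start: Barre Basics, Cardio Blast, Strength Advanced, Barre Power, HIIT Intro, Strength 60.
Cardio Blast starts after Barre Basics ends; Barre Basics is clear from here.
Strength Advanced starts after Cardio Blast ends; Cardio Blast is clear from here.
Barre Power starts after Strength Advanced ends; Strength Advanced is clear from here.
HIIT Intro starts after Barre Power ends; Barre Power is clear from here.
Strength 60 starts after HIIT Intro ends.
Every pair is clear; the schedule has no overlaps.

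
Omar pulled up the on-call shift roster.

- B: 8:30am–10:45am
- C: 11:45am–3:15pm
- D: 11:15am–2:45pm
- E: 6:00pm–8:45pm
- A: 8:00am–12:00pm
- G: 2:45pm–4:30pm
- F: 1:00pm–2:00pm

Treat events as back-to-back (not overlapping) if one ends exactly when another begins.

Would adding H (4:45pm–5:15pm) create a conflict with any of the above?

No — it doesn't clash with anything

A: ends 12:00pm at or before H starts 4:45pm → clear.
B: ends 10:45am at or before H starts 4:45pm → clear.
D: ends 2:45pm at or before H starts 4:45pm → clear.
C: ends 3:15pm at or before H starts 4:45pm → clear.
F: ends 2:00pm at or before H starts 4:45pm → clear.
G: ends 4:30pm at or before H starts 4:45pm → clear.
E: starts 6:00pm at or after H ends 5:15pm → clear.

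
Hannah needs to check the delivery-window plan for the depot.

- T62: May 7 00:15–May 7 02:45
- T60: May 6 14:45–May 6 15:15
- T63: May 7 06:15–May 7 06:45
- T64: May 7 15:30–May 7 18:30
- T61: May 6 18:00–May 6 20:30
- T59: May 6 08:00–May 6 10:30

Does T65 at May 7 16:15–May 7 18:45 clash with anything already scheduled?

Yes — it overlaps T64

T59: ends May 6 10:30 at or before T65 starts May 7 16:15 → clear.
T60: ends May 6 15:15 at or before T65 starts May 7 16:15 → clear.
T61: ends May 6 20:30 at or before T65 starts May 7 16:15 → clear.
T62: ends May 7 02:45 at or before T65 starts May 7 16:15 → clear.
T63: ends May 7 06:45 at or before T65 starts May 7 16:15 → clear.
T64: starts May 7 15:30 before T65 ends May 7 18:45, and ends May 7 18:30 after T65 starts May 7 16:15 → overlap.
T65 overlaps T64.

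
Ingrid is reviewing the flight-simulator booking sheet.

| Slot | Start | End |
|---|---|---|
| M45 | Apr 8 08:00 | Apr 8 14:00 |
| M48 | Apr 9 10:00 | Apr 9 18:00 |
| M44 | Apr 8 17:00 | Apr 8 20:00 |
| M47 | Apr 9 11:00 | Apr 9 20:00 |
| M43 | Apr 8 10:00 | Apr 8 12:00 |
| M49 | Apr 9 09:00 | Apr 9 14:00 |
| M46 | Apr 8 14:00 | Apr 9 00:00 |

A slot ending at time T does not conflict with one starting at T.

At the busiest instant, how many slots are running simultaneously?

3

Sweep the timeline, counting +1 at each start and −1 at each end (ends before starts at a tie):
Apr 8 08:00 start M45 → 1
Apr 8 10:00 start M43 → 2
Apr 8 12:00 end M43 → 1
Apr 8 14:00 end M45 → 0
Apr 8 14:00 start M46 → 1
Apr 8 17:00 start M44 → 2
Apr 8 20:00 end M44 → 1
Apr 9 00:00 end M46 → 0
Apr 9 09:00 start M49 → 1
Apr 9 10:00 start M48 → 2
Apr 9 11:00 start M47 → 3
Apr 9 14:00 end M49 → 2
Apr 9 18:00 end M48 → 1
Apr 9 20:00 end M47 → 0
Peak is 3, at Apr 9 11:00 (M47, M48, M49).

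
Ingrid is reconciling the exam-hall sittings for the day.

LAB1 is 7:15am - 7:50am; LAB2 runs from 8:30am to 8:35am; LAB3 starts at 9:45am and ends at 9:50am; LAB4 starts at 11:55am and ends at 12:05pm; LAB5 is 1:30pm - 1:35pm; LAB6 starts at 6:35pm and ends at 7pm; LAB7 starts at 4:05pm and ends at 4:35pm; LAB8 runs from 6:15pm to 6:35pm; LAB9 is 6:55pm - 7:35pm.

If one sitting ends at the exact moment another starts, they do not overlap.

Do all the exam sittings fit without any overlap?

No

Two intervals overlap when each starts before the other ends.
Sorted by start: LAB1, LAB2, LAB3, LAB4, LAB5, LAB7, LAB8, LAB6, LAB9.
LAB2 starts after LAB1 ends; LAB1 is clear from here.
LAB3 starts after LAB2 ends; LAB2 is clear from here.
LAB4 starts after LAB3 ends; LAB3 is clear from here.
LAB5 starts after LAB4 ends; LAB4 is clear from here.
LAB7 starts after LAB5 ends; LAB5 is clear from here.
LAB8 starts after LAB7 ends; LAB7 is clear from here.
LAB6 starts exactly when LAB8 ends (back-to-back, no overlap); LAB8 is clear from here.
LAB9 starts before LAB6 ends → LAB6 and LAB9 overlap.
That's a conflict, so the schedule is not conflict-free.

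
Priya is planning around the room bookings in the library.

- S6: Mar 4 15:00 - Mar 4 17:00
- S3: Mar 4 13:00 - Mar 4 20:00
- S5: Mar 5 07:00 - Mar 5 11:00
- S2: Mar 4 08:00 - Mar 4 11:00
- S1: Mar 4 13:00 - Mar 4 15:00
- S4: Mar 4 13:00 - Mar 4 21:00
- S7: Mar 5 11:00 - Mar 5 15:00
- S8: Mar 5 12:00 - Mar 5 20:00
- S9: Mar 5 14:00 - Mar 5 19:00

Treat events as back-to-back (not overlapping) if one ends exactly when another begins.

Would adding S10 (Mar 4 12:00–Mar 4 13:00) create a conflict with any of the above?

No — it doesn't clash with anything

S2: ends Mar 4 11:00 at or before S10 starts Mar 4 12:00 → clear.
S1: starts Mar 4 13:00 at or after S10 ends Mar 4 13:00 → clear.
S3: starts Mar 4 13:00 at or after S10 ends Mar 4 13:00 → clear.
S4: starts Mar 4 13:00 at or after S10 ends Mar 4 13:00 → clear.
S6: starts Mar 4 15:00 at or after S10 ends Mar 4 13:00 → clear.
S5: starts Mar 5 07:00 at or after S10 ends Mar 4 13:00 → clear.
S7: starts Mar 5 11:00 at or after S10 ends Mar 4 13:00 → clear.
S8: starts Mar 5 12:00 at or after S10 ends Mar 4 13:00 → clear.
S9: starts Mar 5 14:00 at or after S10 ends Mar 4 13:00 → clear.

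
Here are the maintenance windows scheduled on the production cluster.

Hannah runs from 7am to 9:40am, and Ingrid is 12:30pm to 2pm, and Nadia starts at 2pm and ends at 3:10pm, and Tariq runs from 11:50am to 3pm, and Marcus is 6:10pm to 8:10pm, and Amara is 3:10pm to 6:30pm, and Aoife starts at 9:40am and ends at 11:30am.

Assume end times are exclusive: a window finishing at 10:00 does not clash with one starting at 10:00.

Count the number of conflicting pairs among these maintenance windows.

Sorted by start: Hannah, Aoife, Tariq, Ingrid, Nadia, Amara, Marcus.
Aoife starts exactly when Hannah ends (back-to-back, no overlap), so nothing later overlaps Hannah either.
Tariq starts after Aoife ends, so nothing later overlaps Aoife either.
Ingrid starts before Tariq ends → Tariq and Ingrid overlap.
Nadia starts before Tariq ends → Tariq and Nadia overlap.
Amara starts after Tariq ends, so nothing later overlaps Tariq either.
Nadia starts exactly when Ingrid ends (back-to-back, no overlap), so nothing later overlaps Ingrid either.
Amara starts exactly when Nadia ends (back-to-back, no overlap), so nothing later overlaps Nadia either.
Marcus starts before Amara ends → Amara and Marcus overlap.
Overlapping pairs: Amara & Marcus, Ingrid & Tariq, Nadia & Tariq — 3 in total.

3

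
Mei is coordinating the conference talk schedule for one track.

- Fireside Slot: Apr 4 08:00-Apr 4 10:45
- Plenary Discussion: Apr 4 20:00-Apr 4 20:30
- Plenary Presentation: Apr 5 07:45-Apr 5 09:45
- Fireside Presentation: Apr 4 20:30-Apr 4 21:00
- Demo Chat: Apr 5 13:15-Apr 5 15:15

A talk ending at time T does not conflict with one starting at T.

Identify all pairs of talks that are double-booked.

Sorted by start: Fireside Slot, Plenary Discussion, Fireside Presentation, Plenary Presentation, Demo Chat.
Plenary Discussion starts after Fireside Slot ends, so Fireside Slot has no further overlaps.
Fireside Presentation starts exactly when Plenary Discussion ends (back-to-back, no overlap), so Plenary Discussion has no further overlaps.
Plenary Presentation starts after Fireside Presentation ends, so Fireside Presentation has no further overlaps.
Demo Chat starts after Plenary Presentation ends.

no overlapping pairs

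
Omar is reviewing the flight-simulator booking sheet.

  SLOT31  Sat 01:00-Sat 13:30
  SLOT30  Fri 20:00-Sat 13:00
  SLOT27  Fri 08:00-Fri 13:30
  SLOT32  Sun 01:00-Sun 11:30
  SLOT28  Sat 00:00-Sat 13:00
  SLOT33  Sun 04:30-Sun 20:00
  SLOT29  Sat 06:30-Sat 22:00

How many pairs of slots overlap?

Sorted by start: SLOT27, SLOT30, SLOT28, SLOT31, SLOT29, SLOT32, SLOT33.
SLOT30 starts after SLOT27 ends, so nothing later overlaps SLOT27 either.
SLOT28 starts before SLOT30 ends → SLOT30 and SLOT28 overlap.
SLOT31 starts before SLOT30 ends → SLOT30 and SLOT31 overlap.
SLOT29 starts before SLOT30 ends → SLOT30 and SLOT29 overlap.
SLOT32 starts after SLOT30 ends, so nothing later overlaps SLOT30 either.
SLOT31 starts before SLOT28 ends → SLOT28 and SLOT31 overlap.
SLOT29 starts before SLOT28 ends → SLOT28 and SLOT29 overlap.
SLOT32 starts after SLOT28 ends, so nothing later overlaps SLOT28 either.
SLOT29 starts before SLOT31 ends → SLOT31 and SLOT29 overlap.
SLOT32 starts after SLOT31 ends, so nothing later overlaps SLOT31 either.
SLOT32 starts after SLOT29 ends, so nothing later overlaps SLOT29 either.
SLOT33 starts before SLOT32 ends → SLOT32 and SLOT33 overlap.
Overlapping pairs: SLOT28 & SLOT29, SLOT28 & SLOT30, SLOT28 & SLOT31, SLOT29 & SLOT30, SLOT29 & SLOT31, SLOT30 & SLOT31, SLOT32 & SLOT33 — 7 in total.

7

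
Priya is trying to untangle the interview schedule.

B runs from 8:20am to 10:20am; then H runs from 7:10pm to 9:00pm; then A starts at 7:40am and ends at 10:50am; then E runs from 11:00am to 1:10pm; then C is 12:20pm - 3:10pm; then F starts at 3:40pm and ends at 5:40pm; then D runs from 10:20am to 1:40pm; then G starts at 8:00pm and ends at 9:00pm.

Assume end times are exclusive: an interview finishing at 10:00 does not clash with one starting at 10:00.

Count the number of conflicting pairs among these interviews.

6

Two intervals overlap when each starts before the other ends.
Sorted by start: A, B, D, E, C, F, H, G.
B starts before A ends → A and B overlap.
D starts before A ends → A and D overlap.
E starts after A ends; A is clear from here.
D starts exactly when B ends (back-to-back, no overlap); B is clear from here.
E starts before D ends → D and E overlap.
C starts before D ends → D and C overlap.
F starts after D ends; D is clear from here.
C starts before E ends → E and C overlap.
F starts after E ends; E is clear from here.
F starts after C ends; C is clear from here.
H starts after F ends; F is clear from here.
G starts before H ends → H and G overlap.
Overlapping pairs: A & B, A & D, C & D, C & E, D & E, G & H — 6 in total.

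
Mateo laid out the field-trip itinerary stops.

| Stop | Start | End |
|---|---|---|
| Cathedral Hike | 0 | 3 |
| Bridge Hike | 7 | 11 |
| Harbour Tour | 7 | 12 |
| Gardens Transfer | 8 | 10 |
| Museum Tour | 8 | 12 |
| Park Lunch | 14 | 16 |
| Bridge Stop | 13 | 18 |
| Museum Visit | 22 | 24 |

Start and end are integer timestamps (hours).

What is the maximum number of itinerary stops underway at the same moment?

4

Sort all start/end points and keep a running count:
0 start Cathedral Hike → 1
3 end Cathedral Hike → 0
7 start Bridge Hike → 1
7 start Harbour Tour → 2
8 start Gardens Transfer → 3
8 start Museum Tour → 4
10 end Gardens Transfer → 3
11 end Bridge Hike → 2
12 end Harbour Tour → 1
12 end Museum Tour → 0
13 start Bridge Stop → 1
14 start Park Lunch → 2
16 end Park Lunch → 1
18 end Bridge Stop → 0
22 start Museum Visit → 1
24 end Museum Visit → 0
Peak is 4, at 8 (Bridge Hike, Gardens Transfer, Harbour Tour, Museum Tour).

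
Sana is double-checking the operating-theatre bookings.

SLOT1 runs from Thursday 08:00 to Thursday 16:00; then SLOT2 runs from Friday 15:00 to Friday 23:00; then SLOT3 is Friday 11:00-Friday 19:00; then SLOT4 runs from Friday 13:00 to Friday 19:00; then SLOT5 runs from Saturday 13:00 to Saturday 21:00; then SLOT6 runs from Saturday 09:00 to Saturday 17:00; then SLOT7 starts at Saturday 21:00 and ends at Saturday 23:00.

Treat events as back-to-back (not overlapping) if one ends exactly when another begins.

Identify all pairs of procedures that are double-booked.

SLOT2 & SLOT3, SLOT2 & SLOT4, SLOT3 & SLOT4, SLOT5 & SLOT6

Sorted by start: SLOT1, SLOT3, SLOT4, SLOT2, SLOT6, SLOT5, SLOT7.
SLOT3 starts after SLOT1 ends, so nothing later overlaps SLOT1 either.
SLOT4 starts before SLOT3 ends → SLOT3 and SLOT4 overlap.
SLOT2 starts before SLOT3 ends → SLOT3 and SLOT2 overlap.
SLOT6 starts after SLOT3 ends, so nothing later overlaps SLOT3 either.
SLOT2 starts before SLOT4 ends → SLOT4 and SLOT2 overlap.
SLOT6 starts after SLOT4 ends, so nothing later overlaps SLOT4 either.
SLOT6 starts after SLOT2 ends, so nothing later overlaps SLOT2 either.
SLOT5 starts before SLOT6 ends → SLOT6 and SLOT5 overlap.
SLOT7 starts after SLOT6 ends.
SLOT7 starts exactly when SLOT5 ends (back-to-back, no overlap).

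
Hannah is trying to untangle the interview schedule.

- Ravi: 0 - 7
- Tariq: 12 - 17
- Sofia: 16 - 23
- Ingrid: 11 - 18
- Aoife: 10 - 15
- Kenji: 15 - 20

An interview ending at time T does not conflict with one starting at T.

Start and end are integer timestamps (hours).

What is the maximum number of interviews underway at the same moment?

Walk through starts and ends in time order (an end at T is processed before a start at T):
0 start Ravi → 1
7 end Ravi → 0
10 start Aoife → 1
11 start Ingrid → 2
12 start Tariq → 3
15 end Aoife → 2
15 start Kenji → 3
16 start Sofia → 4
17 end Tariq → 3
18 end Ingrid → 2
20 end Kenji → 1
23 end Sofia → 0
Peak is 4, at 16 (Ingrid, Kenji, Sofia, Tariq).

4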